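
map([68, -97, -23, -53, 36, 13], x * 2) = 68*2=136, -97*2=-194, -23*2=-46, -53*2=-106, 36*2=72, 13*2=26
= [136, -194, -46, -106, 72, 26]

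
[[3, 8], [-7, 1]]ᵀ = [[3, -7], [8, 1]]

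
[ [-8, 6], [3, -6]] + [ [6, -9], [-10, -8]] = [[-2, -3], [-7, -14]]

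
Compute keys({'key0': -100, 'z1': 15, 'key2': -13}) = ['key0', 'z1', 'key2']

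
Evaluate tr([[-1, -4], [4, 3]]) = diagonal: (-1) + 3
= 2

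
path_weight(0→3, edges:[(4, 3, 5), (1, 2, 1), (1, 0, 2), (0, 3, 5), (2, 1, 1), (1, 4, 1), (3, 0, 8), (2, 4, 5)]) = 5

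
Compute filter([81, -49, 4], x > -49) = [81, 4]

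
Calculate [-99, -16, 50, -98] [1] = -16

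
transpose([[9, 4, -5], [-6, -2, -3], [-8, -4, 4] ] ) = [[9, -6, -8], [4, -2, -4], [-5, -3, 4]]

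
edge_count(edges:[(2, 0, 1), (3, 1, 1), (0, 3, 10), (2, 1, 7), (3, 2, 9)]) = 5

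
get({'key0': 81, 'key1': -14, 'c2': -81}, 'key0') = 81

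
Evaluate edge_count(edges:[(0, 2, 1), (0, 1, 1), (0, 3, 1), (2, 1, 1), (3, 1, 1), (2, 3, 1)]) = 6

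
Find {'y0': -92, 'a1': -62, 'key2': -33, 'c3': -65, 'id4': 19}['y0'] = -92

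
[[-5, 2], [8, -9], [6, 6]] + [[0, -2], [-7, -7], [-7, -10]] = [[-5, 0], [1, -16], [-1, -4]]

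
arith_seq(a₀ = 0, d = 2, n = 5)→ a_0 = 0 + 0*2 = 0
a_1 = 0 + 1*2 = 2
a_2 = 0 + 2*2 = 4
...
= [0, 2, 4, 6, 8]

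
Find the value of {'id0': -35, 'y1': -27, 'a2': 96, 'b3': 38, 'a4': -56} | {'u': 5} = {'id0': -35, 'y1': -27, 'a2': 96, 'b3': 38, 'a4': -56, 'u': 5}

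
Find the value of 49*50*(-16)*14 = -548800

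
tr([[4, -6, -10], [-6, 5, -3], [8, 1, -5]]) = diagonal: 4 + 5 + (-5)
= 4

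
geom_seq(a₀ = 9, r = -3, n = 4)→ a_0 = 9*(-3)^0 = 9
a_1 = 9*(-3)^1 = -27
a_2 = 9*(-3)^2 = 81
...
= [9, -27, 81, -243]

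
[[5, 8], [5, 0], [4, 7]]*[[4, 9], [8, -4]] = C[0][0] = (5)*(4) + (8)*(8) = 84
C[0][1] = (5)*(9) + (8)*(-4) = 13
C[1][0] = (5)*(4) + (0)*(8) = 20
C[1][1] = (5)*(9) + (0)*(-4) = 45
C[2][0] = (4)*(4) + (7)*(8) = 72
C[2][1] = (4)*(9) + (7)*(-4) = 8
= [[84, 13], [20, 45], [72, 8]]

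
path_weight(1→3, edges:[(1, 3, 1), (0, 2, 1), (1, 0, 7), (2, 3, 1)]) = w(1→3)=1
= 1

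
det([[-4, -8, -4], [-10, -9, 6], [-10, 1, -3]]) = 1036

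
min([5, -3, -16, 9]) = -16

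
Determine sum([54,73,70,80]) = 277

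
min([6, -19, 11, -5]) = -19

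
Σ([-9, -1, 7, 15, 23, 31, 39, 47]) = (-9) + (-1) + 7 + 15 + 23 + 31 + 39 + 47
= 152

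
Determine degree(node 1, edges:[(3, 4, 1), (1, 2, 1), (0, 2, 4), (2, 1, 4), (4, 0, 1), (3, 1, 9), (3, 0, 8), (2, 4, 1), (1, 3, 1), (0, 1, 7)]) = incident: (1,2), (2,1), (3,1), (1,3), (0,1)
= 5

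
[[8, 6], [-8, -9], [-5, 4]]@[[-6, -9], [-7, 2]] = [[-90, -60], [111, 54], [2, 53]]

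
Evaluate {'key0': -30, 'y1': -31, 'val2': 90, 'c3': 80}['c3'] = 80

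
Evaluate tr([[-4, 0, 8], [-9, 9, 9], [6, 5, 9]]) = diagonal: (-4) + 9 + 9
= 14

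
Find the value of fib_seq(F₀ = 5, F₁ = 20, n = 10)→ [5, 20, 25, 45, 70, 115, 185, 300, 485, 785]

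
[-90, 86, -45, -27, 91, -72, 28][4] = 91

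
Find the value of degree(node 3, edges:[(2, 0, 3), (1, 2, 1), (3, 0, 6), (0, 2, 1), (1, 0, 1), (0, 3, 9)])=2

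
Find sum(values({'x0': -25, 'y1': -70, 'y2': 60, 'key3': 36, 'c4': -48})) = (-25) + (-70) + 60 + 36 + (-48)
= -47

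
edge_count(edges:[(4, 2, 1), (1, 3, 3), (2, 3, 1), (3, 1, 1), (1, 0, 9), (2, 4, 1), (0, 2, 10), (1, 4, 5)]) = 8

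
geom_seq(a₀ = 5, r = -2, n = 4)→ [5, -10, 20, -40]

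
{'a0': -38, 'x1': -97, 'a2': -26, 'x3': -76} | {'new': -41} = {'a0': -38, 'x1': -97, 'a2': -26, 'x3': -76, 'new': -41}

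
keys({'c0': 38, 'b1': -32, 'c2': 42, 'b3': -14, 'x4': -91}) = ['c0', 'b1', 'c2', 'b3', 'x4']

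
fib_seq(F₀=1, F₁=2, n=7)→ [1, 2, 3, 5, 8, 13, 21]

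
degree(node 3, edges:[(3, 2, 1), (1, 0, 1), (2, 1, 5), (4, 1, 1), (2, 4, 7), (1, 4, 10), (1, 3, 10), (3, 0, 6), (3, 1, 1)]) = 4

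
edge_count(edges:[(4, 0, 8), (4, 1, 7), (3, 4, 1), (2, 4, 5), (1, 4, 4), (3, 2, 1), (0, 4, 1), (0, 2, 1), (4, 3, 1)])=9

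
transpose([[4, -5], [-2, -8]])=[[4, -2], [-5, -8]]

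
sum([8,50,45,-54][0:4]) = 49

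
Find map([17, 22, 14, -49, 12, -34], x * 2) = [34, 44, 28, -98, 24, -68]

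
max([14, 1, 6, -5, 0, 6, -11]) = 14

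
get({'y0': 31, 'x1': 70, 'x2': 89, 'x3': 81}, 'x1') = 70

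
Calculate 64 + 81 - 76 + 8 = 77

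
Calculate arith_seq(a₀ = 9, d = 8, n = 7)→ [9, 17, 25, 33, 41, 49, 57]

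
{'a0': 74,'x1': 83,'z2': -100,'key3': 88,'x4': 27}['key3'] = 88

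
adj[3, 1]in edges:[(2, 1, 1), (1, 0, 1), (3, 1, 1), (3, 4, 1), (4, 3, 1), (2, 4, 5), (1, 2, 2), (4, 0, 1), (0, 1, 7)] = 1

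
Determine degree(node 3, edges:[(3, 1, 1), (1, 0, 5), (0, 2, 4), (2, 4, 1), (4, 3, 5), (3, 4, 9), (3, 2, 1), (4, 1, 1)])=4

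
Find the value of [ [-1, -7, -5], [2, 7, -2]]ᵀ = [[-1, 2], [-7, 7], [-5, -2]]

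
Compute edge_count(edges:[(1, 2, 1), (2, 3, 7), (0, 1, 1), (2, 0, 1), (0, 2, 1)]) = 5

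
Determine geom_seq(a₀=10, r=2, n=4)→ [10, 20, 40, 80]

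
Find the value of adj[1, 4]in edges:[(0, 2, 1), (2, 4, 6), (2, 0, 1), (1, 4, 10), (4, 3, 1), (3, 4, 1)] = 10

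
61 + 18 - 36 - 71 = -28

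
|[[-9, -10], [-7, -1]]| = (-9)*(-1) - (-10)*(-7)
= -61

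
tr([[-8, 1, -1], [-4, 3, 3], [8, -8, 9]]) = 4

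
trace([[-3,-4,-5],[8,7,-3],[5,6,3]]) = 7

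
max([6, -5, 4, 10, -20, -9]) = 10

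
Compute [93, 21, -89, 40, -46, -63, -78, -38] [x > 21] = [93, 40]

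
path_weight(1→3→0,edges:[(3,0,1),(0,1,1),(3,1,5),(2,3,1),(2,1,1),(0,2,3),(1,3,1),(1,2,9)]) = 2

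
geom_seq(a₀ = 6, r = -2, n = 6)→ a_0 = 6*(-2)^0 = 6
a_1 = 6*(-2)^1 = -12
a_2 = 6*(-2)^2 = 24
...
= [6, -12, 24, -48, 96, -192]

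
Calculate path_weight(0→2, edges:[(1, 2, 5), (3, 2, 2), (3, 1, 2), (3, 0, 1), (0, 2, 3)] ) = w(0→2)=3
= 3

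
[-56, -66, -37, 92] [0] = -56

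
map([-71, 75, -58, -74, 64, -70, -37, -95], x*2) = [-142, 150, -116, -148, 128, -140, -74, -190]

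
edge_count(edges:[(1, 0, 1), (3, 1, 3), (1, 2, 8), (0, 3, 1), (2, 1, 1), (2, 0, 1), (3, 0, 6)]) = 7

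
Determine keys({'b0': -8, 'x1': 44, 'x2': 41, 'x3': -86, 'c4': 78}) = ['b0', 'x1', 'x2', 'x3', 'c4']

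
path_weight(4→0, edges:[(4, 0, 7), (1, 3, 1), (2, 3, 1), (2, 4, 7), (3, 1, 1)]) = 7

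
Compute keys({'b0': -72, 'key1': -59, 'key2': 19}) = ['b0', 'key1', 'key2']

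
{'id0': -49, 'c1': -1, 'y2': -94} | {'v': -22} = {'id0': -49, 'c1': -1, 'y2': -94, 'v': -22}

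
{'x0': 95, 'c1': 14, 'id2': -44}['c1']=14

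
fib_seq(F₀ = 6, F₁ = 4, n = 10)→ F_2 = F_1 + F_0 = 10
F_3 = F_2 + F_1 = 14
F_4 = F_3 + F_2 = 24
...
= [6, 4, 10, 14, 24, 38, 62, 100, 162, 262]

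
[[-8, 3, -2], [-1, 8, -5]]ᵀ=[[-8, -1], [3, 8], [-2, -5]]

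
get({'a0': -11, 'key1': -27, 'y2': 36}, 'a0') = -11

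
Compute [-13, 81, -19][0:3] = [-13, 81, -19]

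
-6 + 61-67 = -12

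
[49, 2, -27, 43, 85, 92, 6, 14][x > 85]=keep x where x > 85: 49✗, 2✗, -27✗, 43✗, 85✗, 92✓, 6✗, 14✗
= [92]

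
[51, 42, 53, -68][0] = 51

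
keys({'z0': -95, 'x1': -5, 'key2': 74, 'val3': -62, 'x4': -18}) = ['z0', 'x1', 'key2', 'val3', 'x4']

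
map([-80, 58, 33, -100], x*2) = -80*2=-160, 58*2=116, 33*2=66, -100*2=-200
= [-160, 116, 66, -200]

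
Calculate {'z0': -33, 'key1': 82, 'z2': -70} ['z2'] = -70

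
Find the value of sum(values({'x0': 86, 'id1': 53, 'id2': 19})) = 158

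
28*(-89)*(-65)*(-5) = -809900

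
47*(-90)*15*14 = -888300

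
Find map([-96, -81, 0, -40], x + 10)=[-86, -71, 10, -30]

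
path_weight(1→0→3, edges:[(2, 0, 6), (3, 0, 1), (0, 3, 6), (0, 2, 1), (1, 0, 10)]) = 16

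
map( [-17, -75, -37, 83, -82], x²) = [289, 5625, 1369, 6889, 6724]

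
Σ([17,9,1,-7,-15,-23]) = 17 + 9 + 1 + (-7) + (-15) + (-23)
= -18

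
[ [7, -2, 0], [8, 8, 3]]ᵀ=[[7, 8], [-2, 8], [0, 3]]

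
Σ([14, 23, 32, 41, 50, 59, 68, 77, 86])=450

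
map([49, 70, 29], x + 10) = 49+10=59, 70+10=80, 29+10=39
= [59, 80, 39]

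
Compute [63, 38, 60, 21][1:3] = [38, 60]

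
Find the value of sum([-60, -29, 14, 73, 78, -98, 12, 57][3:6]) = slice → [73, 78, -98]
73 + 78 + (-98)
= 53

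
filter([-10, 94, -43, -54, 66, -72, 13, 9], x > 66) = [94]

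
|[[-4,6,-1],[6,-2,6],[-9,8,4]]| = (1)*(-4)*det([[-2, 6], [8, 4]]) + (-1)*(6)*det([[6, 6], [-9, 4]]) + (1)*(-1)*det([[6, -2], [-9, 8]])
= 224 + -468 + -30
= -274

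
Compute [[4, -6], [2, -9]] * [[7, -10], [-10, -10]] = C[0][0] = (4)*(7) + (-6)*(-10) = 88
C[0][1] = (4)*(-10) + (-6)*(-10) = 20
C[1][0] = (2)*(7) + (-9)*(-10) = 104
C[1][1] = (2)*(-10) + (-9)*(-10) = 70
= [[88, 20], [104, 70]]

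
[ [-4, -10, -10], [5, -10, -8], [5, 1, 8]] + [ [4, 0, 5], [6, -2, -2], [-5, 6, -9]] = [[0, -10, -5], [11, -12, -10], [0, 7, -1]]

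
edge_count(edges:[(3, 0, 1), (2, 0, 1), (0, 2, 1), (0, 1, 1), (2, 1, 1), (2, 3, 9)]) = 6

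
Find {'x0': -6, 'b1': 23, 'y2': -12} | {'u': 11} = {'x0': -6, 'b1': 23, 'y2': -12, 'u': 11}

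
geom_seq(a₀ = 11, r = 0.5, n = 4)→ a_0 = 11*0.5^0 = 11.0
a_1 = 11*0.5^1 = 5.5
a_2 = 11*0.5^2 = 2.75
...
= [11.0, 5.5, 2.75, 1.375]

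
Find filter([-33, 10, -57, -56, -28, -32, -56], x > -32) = keep x where x > -32: -33✗, 10✓, -57✗, -56✗, -28✓, -32✗, -56✗
= [10, -28]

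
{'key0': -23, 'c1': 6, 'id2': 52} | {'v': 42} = {'key0': -23, 'c1': 6, 'id2': 52, 'v': 42}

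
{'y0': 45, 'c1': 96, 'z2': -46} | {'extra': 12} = {'y0': 45, 'c1': 96, 'z2': -46, 'extra': 12}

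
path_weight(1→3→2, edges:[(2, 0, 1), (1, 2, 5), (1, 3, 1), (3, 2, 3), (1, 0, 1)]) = w(1→3)=1 + w(3→2)=3
= 4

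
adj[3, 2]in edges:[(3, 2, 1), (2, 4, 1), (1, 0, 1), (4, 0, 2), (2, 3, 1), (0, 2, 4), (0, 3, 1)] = 1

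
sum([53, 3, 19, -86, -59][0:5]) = slice → [53, 3, 19, -86, -59]
53 + 3 + 19 + (-86) + (-59)
= -70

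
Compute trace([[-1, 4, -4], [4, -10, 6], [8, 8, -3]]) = -14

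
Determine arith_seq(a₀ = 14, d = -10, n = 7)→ [14, 4, -6, -16, -26, -36, -46]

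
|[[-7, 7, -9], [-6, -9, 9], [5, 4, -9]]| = -567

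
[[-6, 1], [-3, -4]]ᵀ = [[-6, -3], [1, -4]]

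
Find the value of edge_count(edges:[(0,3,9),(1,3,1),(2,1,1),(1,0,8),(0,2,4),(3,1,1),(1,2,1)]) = 7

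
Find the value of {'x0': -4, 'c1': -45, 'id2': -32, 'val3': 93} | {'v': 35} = {'x0': -4, 'c1': -45, 'id2': -32, 'val3': 93, 'v': 35}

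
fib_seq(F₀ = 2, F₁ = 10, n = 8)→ [2, 10, 12, 22, 34, 56, 90, 146]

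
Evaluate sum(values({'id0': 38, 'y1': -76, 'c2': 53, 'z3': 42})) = 38 + (-76) + 53 + 42
= 57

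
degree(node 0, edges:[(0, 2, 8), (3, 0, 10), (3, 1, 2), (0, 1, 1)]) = incident: (0,2), (3,0), (0,1)
= 3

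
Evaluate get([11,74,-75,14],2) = -75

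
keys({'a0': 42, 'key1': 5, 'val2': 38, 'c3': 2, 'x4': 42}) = ['a0', 'key1', 'val2', 'c3', 'x4']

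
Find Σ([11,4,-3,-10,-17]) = -15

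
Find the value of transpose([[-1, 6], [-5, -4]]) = [[-1, -5], [6, -4]]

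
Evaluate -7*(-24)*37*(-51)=-317016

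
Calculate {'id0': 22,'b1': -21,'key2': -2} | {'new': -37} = {'id0': 22, 'b1': -21, 'key2': -2, 'new': -37}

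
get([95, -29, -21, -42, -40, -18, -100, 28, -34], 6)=-100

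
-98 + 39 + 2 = -57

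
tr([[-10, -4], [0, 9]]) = diagonal: (-10) + 9
= -1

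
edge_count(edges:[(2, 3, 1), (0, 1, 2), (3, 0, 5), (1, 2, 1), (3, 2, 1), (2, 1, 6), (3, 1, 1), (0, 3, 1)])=8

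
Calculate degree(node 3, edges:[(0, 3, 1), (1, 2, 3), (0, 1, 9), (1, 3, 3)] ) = incident: (0,3), (1,3)
= 2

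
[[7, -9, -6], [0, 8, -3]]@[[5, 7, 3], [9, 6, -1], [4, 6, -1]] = [[-70, -41, 36], [60, 30, -5]]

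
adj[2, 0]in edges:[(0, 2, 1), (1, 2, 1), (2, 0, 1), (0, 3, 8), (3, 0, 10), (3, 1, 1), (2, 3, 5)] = 1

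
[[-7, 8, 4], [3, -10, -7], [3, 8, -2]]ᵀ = [[-7, 3, 3], [8, -10, 8], [4, -7, -2]]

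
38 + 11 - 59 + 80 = 70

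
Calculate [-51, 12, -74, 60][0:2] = [-51, 12]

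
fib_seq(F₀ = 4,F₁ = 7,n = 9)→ [4, 7, 11, 18, 29, 47, 76, 123, 199]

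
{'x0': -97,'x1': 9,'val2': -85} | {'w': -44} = {'x0': -97, 'x1': 9, 'val2': -85, 'w': -44}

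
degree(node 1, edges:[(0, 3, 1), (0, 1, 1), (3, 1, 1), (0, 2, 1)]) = incident: (0,1), (3,1)
= 2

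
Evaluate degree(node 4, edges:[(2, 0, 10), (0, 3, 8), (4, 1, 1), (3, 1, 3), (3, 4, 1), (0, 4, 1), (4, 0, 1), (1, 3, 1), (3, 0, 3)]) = incident: (4,1), (3,4), (0,4), (4,0)
= 4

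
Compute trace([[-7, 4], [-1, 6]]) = -1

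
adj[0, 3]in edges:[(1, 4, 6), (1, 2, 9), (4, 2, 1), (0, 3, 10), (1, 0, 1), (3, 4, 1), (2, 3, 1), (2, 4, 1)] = 10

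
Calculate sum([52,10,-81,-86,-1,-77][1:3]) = -71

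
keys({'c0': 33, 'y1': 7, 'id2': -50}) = ['c0', 'y1', 'id2']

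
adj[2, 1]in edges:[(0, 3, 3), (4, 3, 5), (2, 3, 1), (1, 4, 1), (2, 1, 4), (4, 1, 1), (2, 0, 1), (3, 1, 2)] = 4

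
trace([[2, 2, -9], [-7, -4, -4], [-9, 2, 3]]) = diagonal: 2 + (-4) + 3
= 1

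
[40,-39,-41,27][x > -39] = keep x where x > -39: 40✓, -39✗, -41✗, 27✓
= [40, 27]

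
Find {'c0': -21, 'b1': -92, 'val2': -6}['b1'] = -92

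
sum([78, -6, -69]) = 3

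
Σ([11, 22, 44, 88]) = 11 + 22 + 44 + 88
= 165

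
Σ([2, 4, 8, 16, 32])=2 + 4 + 8 + 16 + 32
= 62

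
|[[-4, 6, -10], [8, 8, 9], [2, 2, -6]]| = (1)*(-4)*det([[8, 9], [2, -6]]) + (-1)*(6)*det([[8, 9], [2, -6]]) + (1)*(-10)*det([[8, 8], [2, 2]])
= 264 + 396 + 0
= 660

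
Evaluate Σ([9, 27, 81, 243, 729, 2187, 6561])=9837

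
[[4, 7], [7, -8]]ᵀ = [[4, 7], [7, -8]]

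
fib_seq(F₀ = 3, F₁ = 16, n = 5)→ F_2 = F_1 + F_0 = 19
F_3 = F_2 + F_1 = 35
F_4 = F_3 + F_2 = 54
= [3, 16, 19, 35, 54]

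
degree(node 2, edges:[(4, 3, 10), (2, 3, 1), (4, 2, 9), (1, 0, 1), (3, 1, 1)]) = incident: (2,3), (4,2)
= 2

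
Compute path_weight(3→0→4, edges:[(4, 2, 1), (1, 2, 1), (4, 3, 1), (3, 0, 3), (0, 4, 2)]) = 5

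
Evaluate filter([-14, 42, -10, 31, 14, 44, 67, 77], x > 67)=[77]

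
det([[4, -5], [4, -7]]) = -8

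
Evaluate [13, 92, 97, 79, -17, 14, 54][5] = 14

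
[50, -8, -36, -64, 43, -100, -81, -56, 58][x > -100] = [50, -8, -36, -64, 43, -81, -56, 58]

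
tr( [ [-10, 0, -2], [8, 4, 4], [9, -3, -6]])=-12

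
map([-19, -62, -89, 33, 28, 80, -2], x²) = [361, 3844, 7921, 1089, 784, 6400, 4]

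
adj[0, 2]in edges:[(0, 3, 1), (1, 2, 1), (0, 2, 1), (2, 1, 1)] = 1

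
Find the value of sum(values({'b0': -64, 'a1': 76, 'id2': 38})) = (-64) + 76 + 38
= 50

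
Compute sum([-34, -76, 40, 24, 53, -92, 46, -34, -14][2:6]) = slice → [40, 24, 53, -92]
40 + 24 + 53 + (-92)
= 25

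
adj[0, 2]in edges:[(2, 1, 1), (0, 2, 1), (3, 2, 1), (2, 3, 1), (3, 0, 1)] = 1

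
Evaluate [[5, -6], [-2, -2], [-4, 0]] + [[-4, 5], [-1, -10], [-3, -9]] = [[1, -1], [-3, -12], [-7, -9]]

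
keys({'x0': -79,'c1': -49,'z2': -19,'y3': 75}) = ['x0', 'c1', 'z2', 'y3']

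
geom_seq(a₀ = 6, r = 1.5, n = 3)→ [6.0, 9.0, 13.5]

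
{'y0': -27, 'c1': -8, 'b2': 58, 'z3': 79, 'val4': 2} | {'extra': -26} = {'y0': -27, 'c1': -8, 'b2': 58, 'z3': 79, 'val4': 2, 'extra': -26}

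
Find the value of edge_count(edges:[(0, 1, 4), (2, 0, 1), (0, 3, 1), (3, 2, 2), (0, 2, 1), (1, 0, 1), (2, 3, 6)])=7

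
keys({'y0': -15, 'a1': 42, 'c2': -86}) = ['y0', 'a1', 'c2']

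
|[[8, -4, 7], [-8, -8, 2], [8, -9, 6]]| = (1)*(8)*det([[-8, 2], [-9, 6]]) + (-1)*(-4)*det([[-8, 2], [8, 6]]) + (1)*(7)*det([[-8, -8], [8, -9]])
= -240 + -256 + 952
= 456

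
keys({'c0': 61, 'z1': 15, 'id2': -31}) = ['c0', 'z1', 'id2']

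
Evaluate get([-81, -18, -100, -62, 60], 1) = -18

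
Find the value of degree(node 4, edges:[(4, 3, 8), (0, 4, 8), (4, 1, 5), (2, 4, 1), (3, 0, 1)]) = incident: (4,3), (0,4), (4,1), (2,4)
= 4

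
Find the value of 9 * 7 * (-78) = -4914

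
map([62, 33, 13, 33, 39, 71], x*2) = 62*2=124, 33*2=66, 13*2=26, 33*2=66, 39*2=78, 71*2=142
= [124, 66, 26, 66, 78, 142]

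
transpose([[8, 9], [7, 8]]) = [[8, 7], [9, 8]]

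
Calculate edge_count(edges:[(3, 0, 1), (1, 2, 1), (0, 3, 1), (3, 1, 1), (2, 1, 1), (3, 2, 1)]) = 6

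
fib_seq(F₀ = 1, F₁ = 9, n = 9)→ [1, 9, 10, 19, 29, 48, 77, 125, 202]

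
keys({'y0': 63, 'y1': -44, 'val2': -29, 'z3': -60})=['y0', 'y1', 'val2', 'z3']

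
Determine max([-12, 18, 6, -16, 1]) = 18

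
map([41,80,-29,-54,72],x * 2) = 41*2=82, 80*2=160, -29*2=-58, -54*2=-108, 72*2=144
= [82, 160, -58, -108, 144]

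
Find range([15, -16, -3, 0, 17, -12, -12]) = 33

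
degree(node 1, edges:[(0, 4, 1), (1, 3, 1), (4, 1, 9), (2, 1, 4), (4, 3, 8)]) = 3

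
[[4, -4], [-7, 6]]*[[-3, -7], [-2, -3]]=C[0][0] = (4)*(-3) + (-4)*(-2) = -4
C[0][1] = (4)*(-7) + (-4)*(-3) = -16
C[1][0] = (-7)*(-3) + (6)*(-2) = 9
C[1][1] = (-7)*(-7) + (6)*(-3) = 31
= [[-4, -16], [9, 31]]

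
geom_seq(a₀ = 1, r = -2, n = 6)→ a_0 = 1*(-2)^0 = 1
a_1 = 1*(-2)^1 = -2
a_2 = 1*(-2)^2 = 4
...
= [1, -2, 4, -8, 16, -32]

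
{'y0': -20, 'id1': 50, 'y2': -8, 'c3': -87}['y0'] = -20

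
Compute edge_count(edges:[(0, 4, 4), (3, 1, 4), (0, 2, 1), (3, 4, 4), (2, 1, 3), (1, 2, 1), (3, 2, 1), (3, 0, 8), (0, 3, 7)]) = 9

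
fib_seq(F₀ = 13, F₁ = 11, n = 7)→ F_2 = F_1 + F_0 = 24
F_3 = F_2 + F_1 = 35
F_4 = F_3 + F_2 = 59
...
= [13, 11, 24, 35, 59, 94, 153]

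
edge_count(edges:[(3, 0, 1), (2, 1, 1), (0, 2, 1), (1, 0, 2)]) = 4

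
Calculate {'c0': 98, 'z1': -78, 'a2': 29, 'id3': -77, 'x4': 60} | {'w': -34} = {'c0': 98, 'z1': -78, 'a2': 29, 'id3': -77, 'x4': 60, 'w': -34}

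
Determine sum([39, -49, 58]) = 39 + (-49) + 58
= 48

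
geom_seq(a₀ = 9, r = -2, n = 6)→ a_0 = 9*(-2)^0 = 9
a_1 = 9*(-2)^1 = -18
a_2 = 9*(-2)^2 = 36
...
= [9, -18, 36, -72, 144, -288]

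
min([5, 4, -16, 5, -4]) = -16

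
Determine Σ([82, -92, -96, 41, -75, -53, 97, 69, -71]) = -98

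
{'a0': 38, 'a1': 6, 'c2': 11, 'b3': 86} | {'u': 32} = {'a0': 38, 'a1': 6, 'c2': 11, 'b3': 86, 'u': 32}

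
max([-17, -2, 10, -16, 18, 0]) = 18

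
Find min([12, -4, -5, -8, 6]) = -8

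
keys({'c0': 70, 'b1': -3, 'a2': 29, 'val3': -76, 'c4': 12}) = ['c0', 'b1', 'a2', 'val3', 'c4']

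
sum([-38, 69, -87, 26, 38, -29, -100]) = (-38) + 69 + (-87) + 26 + 38 + (-29) + (-100)
= -121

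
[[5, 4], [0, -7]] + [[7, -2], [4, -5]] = [[12, 2], [4, -12]]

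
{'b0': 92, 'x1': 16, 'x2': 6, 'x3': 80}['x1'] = 16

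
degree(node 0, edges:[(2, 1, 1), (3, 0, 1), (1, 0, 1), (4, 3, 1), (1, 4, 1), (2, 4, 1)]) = 2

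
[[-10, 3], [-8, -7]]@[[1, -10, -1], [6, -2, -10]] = C[0][0] = (-10)*(1) + (3)*(6) = 8
C[0][1] = (-10)*(-10) + (3)*(-2) = 94
C[0][2] = (-10)*(-1) + (3)*(-10) = -20
C[1][0] = (-8)*(1) + (-7)*(6) = -50
C[1][1] = (-8)*(-10) + (-7)*(-2) = 94
C[1][2] = (-8)*(-1) + (-7)*(-10) = 78
= [[8, 94, -20], [-50, 94, 78]]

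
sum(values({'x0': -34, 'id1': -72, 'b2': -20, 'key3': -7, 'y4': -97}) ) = (-34) + (-72) + (-20) + (-7) + (-97)
= -230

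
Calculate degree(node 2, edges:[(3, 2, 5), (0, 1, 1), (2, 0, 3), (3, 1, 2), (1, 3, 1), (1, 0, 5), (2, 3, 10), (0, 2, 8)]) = 4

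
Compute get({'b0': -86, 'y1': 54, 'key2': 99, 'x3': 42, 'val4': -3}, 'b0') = -86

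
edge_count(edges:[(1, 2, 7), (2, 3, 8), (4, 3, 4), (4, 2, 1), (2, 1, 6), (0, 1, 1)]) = 6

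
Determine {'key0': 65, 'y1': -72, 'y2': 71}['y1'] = -72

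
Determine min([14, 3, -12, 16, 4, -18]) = -18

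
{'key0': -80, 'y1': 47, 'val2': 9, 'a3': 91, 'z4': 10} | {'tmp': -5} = {'key0': -80, 'y1': 47, 'val2': 9, 'a3': 91, 'z4': 10, 'tmp': -5}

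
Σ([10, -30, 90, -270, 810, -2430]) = 10 + -30 + 90 + -270 + 810 + -2430
= -1820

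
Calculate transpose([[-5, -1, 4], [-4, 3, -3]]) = [[-5, -4], [-1, 3], [4, -3]]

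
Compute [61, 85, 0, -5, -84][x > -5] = [61, 85, 0]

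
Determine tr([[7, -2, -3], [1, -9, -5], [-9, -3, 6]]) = diagonal: 7 + (-9) + 6
= 4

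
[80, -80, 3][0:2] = [80, -80]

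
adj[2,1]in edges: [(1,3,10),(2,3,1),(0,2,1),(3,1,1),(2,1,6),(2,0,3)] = 6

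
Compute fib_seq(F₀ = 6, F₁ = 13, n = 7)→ F_2 = F_1 + F_0 = 19
F_3 = F_2 + F_1 = 32
F_4 = F_3 + F_2 = 51
...
= [6, 13, 19, 32, 51, 83, 134]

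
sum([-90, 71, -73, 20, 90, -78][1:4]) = 18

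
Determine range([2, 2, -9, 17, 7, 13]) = 26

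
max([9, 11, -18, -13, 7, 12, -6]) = 12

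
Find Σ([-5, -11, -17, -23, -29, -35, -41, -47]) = (-5) + (-11) + (-17) + (-23) + (-29) + (-35) + (-41) + (-47)
= -208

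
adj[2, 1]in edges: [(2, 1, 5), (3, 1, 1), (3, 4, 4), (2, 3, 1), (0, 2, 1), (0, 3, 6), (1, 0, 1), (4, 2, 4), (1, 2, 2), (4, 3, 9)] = 5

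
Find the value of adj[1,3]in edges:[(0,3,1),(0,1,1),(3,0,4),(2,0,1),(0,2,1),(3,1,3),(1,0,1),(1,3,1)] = 1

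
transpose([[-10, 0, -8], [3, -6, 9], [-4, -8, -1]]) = [[-10, 3, -4], [0, -6, -8], [-8, 9, -1]]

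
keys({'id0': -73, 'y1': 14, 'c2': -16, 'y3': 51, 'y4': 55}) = ['id0', 'y1', 'c2', 'y3', 'y4']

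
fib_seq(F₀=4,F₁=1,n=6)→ F_2 = F_1 + F_0 = 5
F_3 = F_2 + F_1 = 6
F_4 = F_3 + F_2 = 11
...
= [4, 1, 5, 6, 11, 17]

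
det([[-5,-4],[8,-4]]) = (-5)*(-4) - (-4)*(8)
= 52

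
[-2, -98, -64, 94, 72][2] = -64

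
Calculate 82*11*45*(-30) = -1217700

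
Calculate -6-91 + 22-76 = -151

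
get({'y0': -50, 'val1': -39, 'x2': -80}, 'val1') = -39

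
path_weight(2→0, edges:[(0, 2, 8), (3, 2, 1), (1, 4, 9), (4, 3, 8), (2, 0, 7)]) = w(2→0)=7
= 7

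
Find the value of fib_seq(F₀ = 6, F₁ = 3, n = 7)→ F_2 = F_1 + F_0 = 9
F_3 = F_2 + F_1 = 12
F_4 = F_3 + F_2 = 21
...
= [6, 3, 9, 12, 21, 33, 54]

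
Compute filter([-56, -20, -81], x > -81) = [-56, -20]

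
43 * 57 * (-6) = -14706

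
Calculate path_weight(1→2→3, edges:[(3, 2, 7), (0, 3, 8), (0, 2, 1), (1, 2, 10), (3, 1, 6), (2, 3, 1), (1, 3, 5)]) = 11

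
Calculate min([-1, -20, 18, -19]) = -20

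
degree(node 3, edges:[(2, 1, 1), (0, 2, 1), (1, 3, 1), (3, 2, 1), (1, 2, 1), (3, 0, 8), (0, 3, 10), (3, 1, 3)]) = incident: (1,3), (3,2), (3,0), (0,3), (3,1)
= 5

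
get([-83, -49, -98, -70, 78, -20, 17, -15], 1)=-49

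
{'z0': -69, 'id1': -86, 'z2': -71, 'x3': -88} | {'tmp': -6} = {'z0': -69, 'id1': -86, 'z2': -71, 'x3': -88, 'tmp': -6}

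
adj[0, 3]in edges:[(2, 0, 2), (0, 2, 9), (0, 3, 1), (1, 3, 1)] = 1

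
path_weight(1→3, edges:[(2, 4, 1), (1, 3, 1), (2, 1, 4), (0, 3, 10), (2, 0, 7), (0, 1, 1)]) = 1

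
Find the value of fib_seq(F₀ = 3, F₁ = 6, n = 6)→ F_2 = F_1 + F_0 = 9
F_3 = F_2 + F_1 = 15
F_4 = F_3 + F_2 = 24
...
= [3, 6, 9, 15, 24, 39]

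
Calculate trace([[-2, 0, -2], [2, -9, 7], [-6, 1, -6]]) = diagonal: (-2) + (-9) + (-6)
= -17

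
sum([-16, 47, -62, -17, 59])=(-16) + 47 + (-62) + (-17) + 59
= 11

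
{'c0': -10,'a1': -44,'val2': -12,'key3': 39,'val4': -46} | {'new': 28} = {'c0': -10, 'a1': -44, 'val2': -12, 'key3': 39, 'val4': -46, 'new': 28}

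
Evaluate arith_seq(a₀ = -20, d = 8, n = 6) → a_0 = -20 + 0*8 = -20
a_1 = -20 + 1*8 = -12
a_2 = -20 + 2*8 = -4
...
= [-20, -12, -4, 4, 12, 20]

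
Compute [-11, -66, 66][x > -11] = [66]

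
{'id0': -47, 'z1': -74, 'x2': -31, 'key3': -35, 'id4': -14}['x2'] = -31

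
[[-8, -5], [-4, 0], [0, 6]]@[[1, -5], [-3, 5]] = [[7, 15], [-4, 20], [-18, 30]]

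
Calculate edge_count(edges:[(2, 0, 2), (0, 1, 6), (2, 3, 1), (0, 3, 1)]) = 4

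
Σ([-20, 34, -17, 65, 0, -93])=-31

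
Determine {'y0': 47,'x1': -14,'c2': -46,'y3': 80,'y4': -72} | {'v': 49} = {'y0': 47, 'x1': -14, 'c2': -46, 'y3': 80, 'y4': -72, 'v': 49}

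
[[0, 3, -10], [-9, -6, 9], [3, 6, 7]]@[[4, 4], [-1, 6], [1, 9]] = C[0][0] = (0)*(4) + (3)*(-1) + (-10)*(1) = -13
C[0][1] = (0)*(4) + (3)*(6) + (-10)*(9) = -72
C[1][0] = (-9)*(4) + (-6)*(-1) + (9)*(1) = -21
C[1][1] = (-9)*(4) + (-6)*(6) + (9)*(9) = 9
C[2][0] = (3)*(4) + (6)*(-1) + (7)*(1) = 13
C[2][1] = (3)*(4) + (6)*(6) + (7)*(9) = 111
= [[-13, -72], [-21, 9], [13, 111]]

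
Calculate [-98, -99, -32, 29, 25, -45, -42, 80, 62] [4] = 25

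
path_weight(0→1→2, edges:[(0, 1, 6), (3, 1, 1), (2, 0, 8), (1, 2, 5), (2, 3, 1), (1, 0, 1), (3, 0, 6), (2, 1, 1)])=11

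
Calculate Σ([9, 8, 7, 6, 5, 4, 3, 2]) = 44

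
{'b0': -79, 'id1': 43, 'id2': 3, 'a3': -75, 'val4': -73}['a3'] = -75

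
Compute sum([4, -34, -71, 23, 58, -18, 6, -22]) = 4 + (-34) + (-71) + 23 + 58 + (-18) + 6 + (-22)
= -54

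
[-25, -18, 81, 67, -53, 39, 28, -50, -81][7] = -50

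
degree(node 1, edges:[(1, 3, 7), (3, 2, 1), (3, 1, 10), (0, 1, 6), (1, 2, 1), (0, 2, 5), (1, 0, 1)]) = incident: (1,3), (3,1), (0,1), (1,2), (1,0)
= 5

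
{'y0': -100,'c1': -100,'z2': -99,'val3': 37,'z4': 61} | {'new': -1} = {'y0': -100, 'c1': -100, 'z2': -99, 'val3': 37, 'z4': 61, 'new': -1}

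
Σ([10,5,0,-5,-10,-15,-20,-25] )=-60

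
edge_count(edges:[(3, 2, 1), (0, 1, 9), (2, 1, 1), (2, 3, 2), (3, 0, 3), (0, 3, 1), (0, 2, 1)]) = 7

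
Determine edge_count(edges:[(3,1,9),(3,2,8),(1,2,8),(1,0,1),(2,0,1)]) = 5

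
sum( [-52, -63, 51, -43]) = -107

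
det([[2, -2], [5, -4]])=2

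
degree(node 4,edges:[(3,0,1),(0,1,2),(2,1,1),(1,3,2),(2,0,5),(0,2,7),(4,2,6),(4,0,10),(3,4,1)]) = incident: (4,2), (4,0), (3,4)
= 3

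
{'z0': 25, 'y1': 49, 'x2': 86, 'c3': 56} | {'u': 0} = {'z0': 25, 'y1': 49, 'x2': 86, 'c3': 56, 'u': 0}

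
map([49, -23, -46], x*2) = 49*2=98, -23*2=-46, -46*2=-92
= [98, -46, -92]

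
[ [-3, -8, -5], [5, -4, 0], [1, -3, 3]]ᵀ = [[-3, 5, 1], [-8, -4, -3], [-5, 0, 3]]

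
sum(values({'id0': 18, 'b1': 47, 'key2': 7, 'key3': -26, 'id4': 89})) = 18 + 47 + 7 + (-26) + 89
= 135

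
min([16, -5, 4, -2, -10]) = -10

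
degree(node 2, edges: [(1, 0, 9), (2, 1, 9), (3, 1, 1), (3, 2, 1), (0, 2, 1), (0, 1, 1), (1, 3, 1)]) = 3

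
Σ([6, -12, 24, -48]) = 6 + -12 + 24 + -48
= -30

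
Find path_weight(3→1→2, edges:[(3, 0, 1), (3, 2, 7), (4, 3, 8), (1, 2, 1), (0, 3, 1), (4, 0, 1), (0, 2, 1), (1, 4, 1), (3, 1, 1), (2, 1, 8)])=2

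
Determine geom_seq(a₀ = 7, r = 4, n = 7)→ [7, 28, 112, 448, 1792, 7168, 28672]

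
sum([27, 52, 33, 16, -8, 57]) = 27 + 52 + 33 + 16 + (-8) + 57
= 177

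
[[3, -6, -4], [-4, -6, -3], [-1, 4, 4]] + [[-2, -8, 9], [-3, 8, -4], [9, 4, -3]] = [[1, -14, 5], [-7, 2, -7], [8, 8, 1]]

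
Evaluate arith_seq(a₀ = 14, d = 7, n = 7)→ a_0 = 14 + 0*7 = 14
a_1 = 14 + 1*7 = 21
a_2 = 14 + 2*7 = 28
...
= [14, 21, 28, 35, 42, 49, 56]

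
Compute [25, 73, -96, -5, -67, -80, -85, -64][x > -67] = [25, 73, -5, -64]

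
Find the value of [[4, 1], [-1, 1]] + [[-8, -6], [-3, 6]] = [[-4, -5], [-4, 7]]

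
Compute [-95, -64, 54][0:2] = [-95, -64]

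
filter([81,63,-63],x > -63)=keep x where x > -63: 81✓, 63✓, -63✗
= [81, 63]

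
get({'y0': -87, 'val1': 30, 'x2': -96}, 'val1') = 30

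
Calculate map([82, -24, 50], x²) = [6724, 576, 2500]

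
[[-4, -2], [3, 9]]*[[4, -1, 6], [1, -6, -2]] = [[-18, 16, -20], [21, -57, 0]]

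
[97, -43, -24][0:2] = [97, -43]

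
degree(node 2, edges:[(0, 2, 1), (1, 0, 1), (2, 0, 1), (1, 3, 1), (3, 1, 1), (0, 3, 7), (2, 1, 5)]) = 3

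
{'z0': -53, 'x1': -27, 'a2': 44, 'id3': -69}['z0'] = -53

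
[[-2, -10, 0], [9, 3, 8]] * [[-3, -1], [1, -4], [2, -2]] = [[-4, 42], [-8, -37]]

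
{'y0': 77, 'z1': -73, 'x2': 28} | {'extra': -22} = {'y0': 77, 'z1': -73, 'x2': 28, 'extra': -22}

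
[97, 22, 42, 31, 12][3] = 31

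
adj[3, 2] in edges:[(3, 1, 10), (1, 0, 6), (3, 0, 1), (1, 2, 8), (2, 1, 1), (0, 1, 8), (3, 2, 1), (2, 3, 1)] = 1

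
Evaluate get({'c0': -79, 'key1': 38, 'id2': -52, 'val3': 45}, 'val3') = 45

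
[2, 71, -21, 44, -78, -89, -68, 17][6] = -68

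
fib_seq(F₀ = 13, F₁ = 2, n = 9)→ F_2 = F_1 + F_0 = 15
F_3 = F_2 + F_1 = 17
F_4 = F_3 + F_2 = 32
...
= [13, 2, 15, 17, 32, 49, 81, 130, 211]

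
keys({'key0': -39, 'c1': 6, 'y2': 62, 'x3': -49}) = ['key0', 'c1', 'y2', 'x3']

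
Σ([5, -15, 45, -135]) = 5 + -15 + 45 + -135
= -100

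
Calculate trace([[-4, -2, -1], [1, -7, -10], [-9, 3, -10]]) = diagonal: (-4) + (-7) + (-10)
= -21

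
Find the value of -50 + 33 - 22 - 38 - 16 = -93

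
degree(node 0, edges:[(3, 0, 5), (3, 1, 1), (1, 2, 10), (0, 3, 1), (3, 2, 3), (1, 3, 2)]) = incident: (3,0), (0,3)
= 2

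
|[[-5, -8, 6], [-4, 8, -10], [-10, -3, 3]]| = (1)*(-5)*det([[8, -10], [-3, 3]]) + (-1)*(-8)*det([[-4, -10], [-10, 3]]) + (1)*(6)*det([[-4, 8], [-10, -3]])
= 30 + -896 + 552
= -314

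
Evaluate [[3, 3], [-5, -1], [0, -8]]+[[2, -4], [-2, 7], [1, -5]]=[[5, -1], [-7, 6], [1, -13]]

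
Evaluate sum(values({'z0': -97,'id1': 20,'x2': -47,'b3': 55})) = (-97) + 20 + (-47) + 55
= -69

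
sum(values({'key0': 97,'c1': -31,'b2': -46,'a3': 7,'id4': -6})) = 21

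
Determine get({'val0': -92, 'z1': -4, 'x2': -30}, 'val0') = -92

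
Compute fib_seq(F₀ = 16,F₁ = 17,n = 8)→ F_2 = F_1 + F_0 = 33
F_3 = F_2 + F_1 = 50
F_4 = F_3 + F_2 = 83
...
= [16, 17, 33, 50, 83, 133, 216, 349]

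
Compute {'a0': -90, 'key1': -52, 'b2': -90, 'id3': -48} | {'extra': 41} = {'a0': -90, 'key1': -52, 'b2': -90, 'id3': -48, 'extra': 41}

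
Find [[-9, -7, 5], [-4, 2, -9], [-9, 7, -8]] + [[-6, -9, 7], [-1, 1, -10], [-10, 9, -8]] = [[-15, -16, 12], [-5, 3, -19], [-19, 16, -16]]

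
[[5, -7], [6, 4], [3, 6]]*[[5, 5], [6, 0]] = [[-17, 25], [54, 30], [51, 15]]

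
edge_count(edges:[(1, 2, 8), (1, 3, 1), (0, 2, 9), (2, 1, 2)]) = 4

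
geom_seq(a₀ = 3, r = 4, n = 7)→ [3, 12, 48, 192, 768, 3072, 12288]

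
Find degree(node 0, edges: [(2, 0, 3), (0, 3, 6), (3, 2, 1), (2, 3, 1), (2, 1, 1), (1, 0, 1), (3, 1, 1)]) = incident: (2,0), (0,3), (1,0)
= 3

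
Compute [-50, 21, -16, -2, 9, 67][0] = -50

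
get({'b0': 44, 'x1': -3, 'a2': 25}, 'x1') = -3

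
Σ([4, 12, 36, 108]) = 4 + 12 + 36 + 108
= 160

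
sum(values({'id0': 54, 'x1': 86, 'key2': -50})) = 54 + 86 + (-50)
= 90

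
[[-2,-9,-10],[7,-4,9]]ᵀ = [[-2, 7], [-9, -4], [-10, 9]]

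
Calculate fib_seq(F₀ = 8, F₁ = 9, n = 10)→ [8, 9, 17, 26, 43, 69, 112, 181, 293, 474]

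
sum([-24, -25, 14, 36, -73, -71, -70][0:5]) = slice → [-24, -25, 14, 36, -73]
(-24) + (-25) + 14 + 36 + (-73)
= -72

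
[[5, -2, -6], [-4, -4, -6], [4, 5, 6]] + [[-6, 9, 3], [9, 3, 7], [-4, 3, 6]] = [[-1, 7, -3], [5, -1, 1], [0, 8, 12]]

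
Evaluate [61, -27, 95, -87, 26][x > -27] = keep x where x > -27: 61✓, -27✗, 95✓, -87✗, 26✓
= [61, 95, 26]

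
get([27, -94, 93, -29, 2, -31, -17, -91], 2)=93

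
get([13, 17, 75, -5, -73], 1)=17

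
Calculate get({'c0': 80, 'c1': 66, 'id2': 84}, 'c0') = 80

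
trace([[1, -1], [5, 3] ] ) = 4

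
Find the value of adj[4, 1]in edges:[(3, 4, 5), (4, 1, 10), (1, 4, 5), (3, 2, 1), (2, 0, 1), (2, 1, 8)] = 10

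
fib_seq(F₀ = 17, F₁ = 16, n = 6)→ [17, 16, 33, 49, 82, 131]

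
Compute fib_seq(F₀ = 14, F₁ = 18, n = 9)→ F_2 = F_1 + F_0 = 32
F_3 = F_2 + F_1 = 50
F_4 = F_3 + F_2 = 82
...
= [14, 18, 32, 50, 82, 132, 214, 346, 560]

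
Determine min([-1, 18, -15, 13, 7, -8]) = -15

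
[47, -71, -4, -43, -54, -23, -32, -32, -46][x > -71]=keep x where x > -71: 47✓, -71✗, -4✓, -43✓, -54✓, -23✓, -32✓, -32✓, -46✓
= [47, -4, -43, -54, -23, -32, -32, -46]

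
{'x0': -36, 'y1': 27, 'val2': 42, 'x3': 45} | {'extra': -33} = {'x0': -36, 'y1': 27, 'val2': 42, 'x3': 45, 'extra': -33}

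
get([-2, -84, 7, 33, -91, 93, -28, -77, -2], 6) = -28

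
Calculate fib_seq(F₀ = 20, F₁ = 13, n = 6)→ F_2 = F_1 + F_0 = 33
F_3 = F_2 + F_1 = 46
F_4 = F_3 + F_2 = 79
...
= [20, 13, 33, 46, 79, 125]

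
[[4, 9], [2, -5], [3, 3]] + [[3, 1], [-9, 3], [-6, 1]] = [[7, 10], [-7, -2], [-3, 4]]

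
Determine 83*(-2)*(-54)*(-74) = -663336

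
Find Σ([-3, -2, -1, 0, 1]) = -5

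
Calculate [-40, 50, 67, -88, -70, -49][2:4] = [67, -88]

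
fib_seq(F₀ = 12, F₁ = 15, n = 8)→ [12, 15, 27, 42, 69, 111, 180, 291]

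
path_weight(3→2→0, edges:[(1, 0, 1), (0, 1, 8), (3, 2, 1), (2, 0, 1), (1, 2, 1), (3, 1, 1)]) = w(3→2)=1 + w(2→0)=1
= 2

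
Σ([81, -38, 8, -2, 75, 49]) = 173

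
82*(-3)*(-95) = 23370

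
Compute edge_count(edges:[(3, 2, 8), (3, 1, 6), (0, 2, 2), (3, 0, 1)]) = 4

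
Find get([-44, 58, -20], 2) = -20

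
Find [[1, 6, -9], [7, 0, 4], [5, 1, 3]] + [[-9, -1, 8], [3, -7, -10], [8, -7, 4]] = [[-8, 5, -1], [10, -7, -6], [13, -6, 7]]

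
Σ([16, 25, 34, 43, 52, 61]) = 231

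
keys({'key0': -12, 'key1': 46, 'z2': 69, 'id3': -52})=['key0', 'key1', 'z2', 'id3']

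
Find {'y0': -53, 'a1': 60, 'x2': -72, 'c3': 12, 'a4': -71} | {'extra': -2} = {'y0': -53, 'a1': 60, 'x2': -72, 'c3': 12, 'a4': -71, 'extra': -2}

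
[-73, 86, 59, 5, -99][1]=86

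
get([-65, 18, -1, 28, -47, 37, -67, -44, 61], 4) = -47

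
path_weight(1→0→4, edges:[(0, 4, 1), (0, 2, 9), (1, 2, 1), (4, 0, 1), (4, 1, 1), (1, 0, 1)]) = w(1→0)=1 + w(0→4)=1
= 2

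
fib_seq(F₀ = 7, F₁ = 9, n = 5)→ F_2 = F_1 + F_0 = 16
F_3 = F_2 + F_1 = 25
F_4 = F_3 + F_2 = 41
= [7, 9, 16, 25, 41]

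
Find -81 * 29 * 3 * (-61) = 429867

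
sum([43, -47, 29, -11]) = 14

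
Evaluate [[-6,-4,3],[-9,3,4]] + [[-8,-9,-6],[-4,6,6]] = [[-14, -13, -3], [-13, 9, 10]]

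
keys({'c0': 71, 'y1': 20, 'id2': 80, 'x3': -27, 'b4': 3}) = ['c0', 'y1', 'id2', 'x3', 'b4']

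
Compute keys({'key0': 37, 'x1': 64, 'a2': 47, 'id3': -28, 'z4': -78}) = ['key0', 'x1', 'a2', 'id3', 'z4']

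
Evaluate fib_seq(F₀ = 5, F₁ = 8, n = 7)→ F_2 = F_1 + F_0 = 13
F_3 = F_2 + F_1 = 21
F_4 = F_3 + F_2 = 34
...
= [5, 8, 13, 21, 34, 55, 89]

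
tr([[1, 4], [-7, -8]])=-7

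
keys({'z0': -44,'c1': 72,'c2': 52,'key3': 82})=['z0', 'c1', 'c2', 'key3']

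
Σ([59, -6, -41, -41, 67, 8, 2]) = 59 + (-6) + (-41) + (-41) + 67 + 8 + 2
= 48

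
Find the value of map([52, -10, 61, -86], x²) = (52)²=2704, (-10)²=100, (61)²=3721, (-86)²=7396
= [2704, 100, 3721, 7396]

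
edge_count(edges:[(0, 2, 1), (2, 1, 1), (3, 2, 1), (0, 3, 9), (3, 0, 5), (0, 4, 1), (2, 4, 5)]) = 7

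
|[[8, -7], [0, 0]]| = (8)*(0) - (-7)*(0)
= 0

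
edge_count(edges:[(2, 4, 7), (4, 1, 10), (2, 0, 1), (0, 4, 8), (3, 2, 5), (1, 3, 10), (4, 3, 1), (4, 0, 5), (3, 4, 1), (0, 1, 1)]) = 10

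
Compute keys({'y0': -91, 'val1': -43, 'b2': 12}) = ['y0', 'val1', 'b2']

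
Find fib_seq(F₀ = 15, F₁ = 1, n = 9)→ F_2 = F_1 + F_0 = 16
F_3 = F_2 + F_1 = 17
F_4 = F_3 + F_2 = 33
...
= [15, 1, 16, 17, 33, 50, 83, 133, 216]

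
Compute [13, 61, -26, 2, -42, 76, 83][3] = 2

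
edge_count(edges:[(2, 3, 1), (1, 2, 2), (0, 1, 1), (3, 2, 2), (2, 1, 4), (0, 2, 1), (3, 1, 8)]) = 7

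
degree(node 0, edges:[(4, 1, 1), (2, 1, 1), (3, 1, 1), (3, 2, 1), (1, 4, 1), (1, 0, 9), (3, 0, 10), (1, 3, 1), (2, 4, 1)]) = 2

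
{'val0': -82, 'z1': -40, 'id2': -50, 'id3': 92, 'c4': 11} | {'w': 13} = {'val0': -82, 'z1': -40, 'id2': -50, 'id3': 92, 'c4': 11, 'w': 13}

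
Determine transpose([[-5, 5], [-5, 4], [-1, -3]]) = [[-5, -5, -1], [5, 4, -3]]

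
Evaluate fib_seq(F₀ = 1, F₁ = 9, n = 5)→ F_2 = F_1 + F_0 = 10
F_3 = F_2 + F_1 = 19
F_4 = F_3 + F_2 = 29
= [1, 9, 10, 19, 29]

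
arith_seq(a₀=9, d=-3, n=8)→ [9, 6, 3, 0, -3, -6, -9, -12]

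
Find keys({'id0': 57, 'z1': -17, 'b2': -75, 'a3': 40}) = ['id0', 'z1', 'b2', 'a3']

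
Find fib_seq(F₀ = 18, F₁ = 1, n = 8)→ [18, 1, 19, 20, 39, 59, 98, 157]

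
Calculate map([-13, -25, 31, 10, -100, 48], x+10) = [-3, -15, 41, 20, -90, 58]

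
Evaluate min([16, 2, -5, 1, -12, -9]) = -12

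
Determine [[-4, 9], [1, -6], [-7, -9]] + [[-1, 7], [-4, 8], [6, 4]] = [[-5, 16], [-3, 2], [-1, -5]]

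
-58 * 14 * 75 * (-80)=4872000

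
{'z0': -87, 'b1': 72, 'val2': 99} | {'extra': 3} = {'z0': -87, 'b1': 72, 'val2': 99, 'extra': 3}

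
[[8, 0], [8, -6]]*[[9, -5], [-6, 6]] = [[72, -40], [108, -76]]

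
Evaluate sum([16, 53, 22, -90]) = 1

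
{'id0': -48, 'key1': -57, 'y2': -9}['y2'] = -9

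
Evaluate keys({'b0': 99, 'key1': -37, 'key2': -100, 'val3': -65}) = ['b0', 'key1', 'key2', 'val3']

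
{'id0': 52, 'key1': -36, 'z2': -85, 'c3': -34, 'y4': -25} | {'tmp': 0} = {'id0': 52, 'key1': -36, 'z2': -85, 'c3': -34, 'y4': -25, 'tmp': 0}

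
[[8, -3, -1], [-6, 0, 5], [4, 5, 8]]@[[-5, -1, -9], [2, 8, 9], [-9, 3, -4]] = C[0][0] = (8)*(-5) + (-3)*(2) + (-1)*(-9) = -37
C[0][1] = (8)*(-1) + (-3)*(8) + (-1)*(3) = -35
C[0][2] = (8)*(-9) + (-3)*(9) + (-1)*(-4) = -95
C[1][0] = (-6)*(-5) + (0)*(2) + (5)*(-9) = -15
C[1][1] = (-6)*(-1) + (0)*(8) + (5)*(3) = 21
C[1][2] = (-6)*(-9) + (0)*(9) + (5)*(-4) = 34
... (3 more cells)
= [[-37, -35, -95], [-15, 21, 34], [-82, 60, -23]]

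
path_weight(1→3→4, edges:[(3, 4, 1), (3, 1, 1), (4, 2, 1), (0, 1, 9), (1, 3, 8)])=w(1→3)=8 + w(3→4)=1
= 9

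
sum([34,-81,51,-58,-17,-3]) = -74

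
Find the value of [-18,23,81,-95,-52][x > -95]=[-18, 23, 81, -52]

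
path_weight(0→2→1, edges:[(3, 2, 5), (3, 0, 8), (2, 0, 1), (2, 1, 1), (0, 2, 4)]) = 5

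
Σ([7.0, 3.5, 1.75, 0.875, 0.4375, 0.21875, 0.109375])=13.890625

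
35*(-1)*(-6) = 210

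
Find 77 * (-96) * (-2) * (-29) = -428736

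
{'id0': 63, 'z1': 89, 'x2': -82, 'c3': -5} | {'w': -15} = {'id0': 63, 'z1': 89, 'x2': -82, 'c3': -5, 'w': -15}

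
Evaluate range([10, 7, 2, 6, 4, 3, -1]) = 11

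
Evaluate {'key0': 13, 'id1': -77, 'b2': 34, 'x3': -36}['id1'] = -77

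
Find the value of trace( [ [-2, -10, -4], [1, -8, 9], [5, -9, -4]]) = diagonal: (-2) + (-8) + (-4)
= -14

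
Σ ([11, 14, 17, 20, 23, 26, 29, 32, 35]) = 207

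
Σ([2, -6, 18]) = 2 + -6 + 18
= 14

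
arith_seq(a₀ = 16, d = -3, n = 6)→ [16, 13, 10, 7, 4, 1]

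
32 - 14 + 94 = 112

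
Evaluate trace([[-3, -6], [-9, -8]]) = -11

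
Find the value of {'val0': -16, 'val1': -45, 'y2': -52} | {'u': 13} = {'val0': -16, 'val1': -45, 'y2': -52, 'u': 13}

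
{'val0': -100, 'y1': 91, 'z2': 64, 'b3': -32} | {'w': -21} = {'val0': -100, 'y1': 91, 'z2': 64, 'b3': -32, 'w': -21}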